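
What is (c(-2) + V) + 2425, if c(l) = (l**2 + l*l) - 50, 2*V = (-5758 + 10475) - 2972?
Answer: 6511/2 ≈ 3255.5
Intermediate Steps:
V = 1745/2 (V = ((-5758 + 10475) - 2972)/2 = (4717 - 2972)/2 = (1/2)*1745 = 1745/2 ≈ 872.50)
c(l) = -50 + 2*l**2 (c(l) = (l**2 + l**2) - 50 = 2*l**2 - 50 = -50 + 2*l**2)
(c(-2) + V) + 2425 = ((-50 + 2*(-2)**2) + 1745/2) + 2425 = ((-50 + 2*4) + 1745/2) + 2425 = ((-50 + 8) + 1745/2) + 2425 = (-42 + 1745/2) + 2425 = 1661/2 + 2425 = 6511/2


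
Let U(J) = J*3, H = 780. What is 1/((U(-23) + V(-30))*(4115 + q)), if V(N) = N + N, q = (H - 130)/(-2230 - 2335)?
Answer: -913/484635585 ≈ -1.8839e-6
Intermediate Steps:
U(J) = 3*J
q = -130/913 (q = (780 - 130)/(-2230 - 2335) = 650/(-4565) = 650*(-1/4565) = -130/913 ≈ -0.14239)
V(N) = 2*N
1/((U(-23) + V(-30))*(4115 + q)) = 1/((3*(-23) + 2*(-30))*(4115 - 130/913)) = 1/((-69 - 60)*(3756865/913)) = 1/(-129*3756865/913) = 1/(-484635585/913) = -913/484635585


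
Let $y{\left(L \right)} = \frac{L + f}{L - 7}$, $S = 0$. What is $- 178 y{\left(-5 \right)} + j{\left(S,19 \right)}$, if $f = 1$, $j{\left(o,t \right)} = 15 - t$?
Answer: $- \frac{190}{3} \approx -63.333$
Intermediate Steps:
$y{\left(L \right)} = \frac{1 + L}{-7 + L}$ ($y{\left(L \right)} = \frac{L + 1}{L - 7} = \frac{1 + L}{-7 + L}$)
$- 178 y{\left(-5 \right)} + j{\left(S,19 \right)} = - 178 \frac{1 - 5}{-7 - 5} + \left(15 - 19\right) = - 178 \frac{1}{-12} \left(-4\right) + \left(15 - 19\right) = - 178 \left(\left(- \frac{1}{12}\right) \left(-4\right)\right) - 4 = \left(-178\right) \frac{1}{3} - 4 = - \frac{178}{3} - 4 = - \frac{190}{3}$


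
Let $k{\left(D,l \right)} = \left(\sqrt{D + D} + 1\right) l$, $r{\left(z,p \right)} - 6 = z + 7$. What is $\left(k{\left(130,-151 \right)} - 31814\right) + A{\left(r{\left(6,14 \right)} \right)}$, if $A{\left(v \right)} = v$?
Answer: $-31946 - 302 \sqrt{65} \approx -34381.0$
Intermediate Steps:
$r{\left(z,p \right)} = 13 + z$ ($r{\left(z,p \right)} = 6 + \left(z + 7\right) = 6 + \left(7 + z\right) = 13 + z$)
$k{\left(D,l \right)} = l \left(1 + \sqrt{2} \sqrt{D}\right)$ ($k{\left(D,l \right)} = \left(\sqrt{2 D} + 1\right) l = \left(\sqrt{2} \sqrt{D} + 1\right) l = \left(1 + \sqrt{2} \sqrt{D}\right) l = l \left(1 + \sqrt{2} \sqrt{D}\right)$)
$\left(k{\left(130,-151 \right)} - 31814\right) + A{\left(r{\left(6,14 \right)} \right)} = \left(- 151 \left(1 + \sqrt{2} \sqrt{130}\right) - 31814\right) + \left(13 + 6\right) = \left(- 151 \left(1 + 2 \sqrt{65}\right) - 31814\right) + 19 = \left(\left(-151 - 302 \sqrt{65}\right) - 31814\right) + 19 = \left(-31965 - 302 \sqrt{65}\right) + 19 = -31946 - 302 \sqrt{65}$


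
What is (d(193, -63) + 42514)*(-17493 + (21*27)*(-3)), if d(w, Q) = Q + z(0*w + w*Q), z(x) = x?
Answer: -581424648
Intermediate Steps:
d(w, Q) = Q + Q*w (d(w, Q) = Q + (0*w + w*Q) = Q + (0 + Q*w) = Q + Q*w)
(d(193, -63) + 42514)*(-17493 + (21*27)*(-3)) = (-63*(1 + 193) + 42514)*(-17493 + (21*27)*(-3)) = (-63*194 + 42514)*(-17493 + 567*(-3)) = (-12222 + 42514)*(-17493 - 1701) = 30292*(-19194) = -581424648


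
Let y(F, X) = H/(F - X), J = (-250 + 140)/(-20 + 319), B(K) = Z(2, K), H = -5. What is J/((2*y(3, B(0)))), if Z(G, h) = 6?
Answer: -33/299 ≈ -0.11037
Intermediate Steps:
B(K) = 6
J = -110/299 ≈ -0.36789
y(F, X) = -5/(F - X)
J/((2*y(3, B(0)))) = -110/(299*(2*(-5/(3 - 1*6)))) = -110/(299*(2*(-5/(3 - 6)))) = -110/(299*(2*(-5/(-3)))) = -110/(299*(2*(-5*(-⅓)))) = -110/(299*(2*(5/3))) = -110/(299*10/3) = -110/299*3/10 = -33/299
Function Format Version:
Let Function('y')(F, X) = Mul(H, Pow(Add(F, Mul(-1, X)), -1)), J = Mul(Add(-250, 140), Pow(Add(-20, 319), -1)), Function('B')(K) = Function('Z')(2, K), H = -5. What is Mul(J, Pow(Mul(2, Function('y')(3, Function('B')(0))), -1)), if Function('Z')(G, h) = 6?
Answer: Rational(-33, 299) ≈ -0.11037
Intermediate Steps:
Function('B')(K) = 6
J = Rational(-110, 299) (J = Mul(-110, Pow(299, -1)) = Mul(-110, Rational(1, 299)) = Rational(-110, 299) ≈ -0.36789)
Function('y')(F, X) = Mul(-5, Pow(Add(F, Mul(-1, X)), -1))
Mul(J, Pow(Mul(2, Function('y')(3, Function('B')(0))), -1)) = Mul(Rational(-110, 299), Pow(Mul(2, Mul(-5, Pow(Add(3, Mul(-1, 6)), -1))), -1)) = Mul(Rational(-110, 299), Pow(Mul(2, Mul(-5, Pow(Add(3, -6), -1))), -1)) = Mul(Rational(-110, 299), Pow(Mul(2, Mul(-5, Pow(-3, -1))), -1)) = Mul(Rational(-110, 299), Pow(Mul(2, Mul(-5, Rational(-1, 3))), -1)) = Mul(Rational(-110, 299), Pow(Mul(2, Rational(5, 3)), -1)) = Mul(Rational(-110, 299), Pow(Rational(10, 3), -1)) = Mul(Rational(-110, 299), Rational(3, 10)) = Rational(-33, 299)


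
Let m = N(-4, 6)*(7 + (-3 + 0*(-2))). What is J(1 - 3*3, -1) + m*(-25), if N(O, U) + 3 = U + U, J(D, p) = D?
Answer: -908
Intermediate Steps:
N(O, U) = -3 + 2*U (N(O, U) = -3 + (U + U) = -3 + 2*U)
m = 36 (m = (-3 + 2*6)*(7 + (-3 + 0*(-2))) = (-3 + 12)*(7 + (-3 + 0)) = 9*(7 - 3) = 9*4 = 36)
J(1 - 3*3, -1) + m*(-25) = (1 - 3*3) + 36*(-25) = (1 - 9) - 900 = -8 - 900 = -908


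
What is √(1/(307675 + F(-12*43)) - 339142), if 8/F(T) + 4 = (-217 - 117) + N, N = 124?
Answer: 5*I*√14702576123732604311/32921221 ≈ 582.36*I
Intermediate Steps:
F(T) = -4/107 (F(T) = 8/(-4 + ((-217 - 117) + 124)) = 8/(-4 + (-334 + 124)) = 8/(-4 - 210) = 8/(-214) = 8*(-1/214) = -4/107)
√(1/(307675 + F(-12*43)) - 339142) = √(1/(307675 - 4/107) - 339142) = √(1/(32921221/107) - 339142) = √(107/32921221 - 339142) = √(-11164968732275/32921221) = 5*I*√14702576123732604311/32921221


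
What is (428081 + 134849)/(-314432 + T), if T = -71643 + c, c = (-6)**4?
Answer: -562930/384779 ≈ -1.4630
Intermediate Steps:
c = 1296
T = -70347 (T = -71643 + 1296 = -70347)
(428081 + 134849)/(-314432 + T) = (428081 + 134849)/(-314432 - 70347) = 562930/(-384779) = 562930*(-1/384779) = -562930/384779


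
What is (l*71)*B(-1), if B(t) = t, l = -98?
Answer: 6958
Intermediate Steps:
(l*71)*B(-1) = -98*71*(-1) = -6958*(-1) = 6958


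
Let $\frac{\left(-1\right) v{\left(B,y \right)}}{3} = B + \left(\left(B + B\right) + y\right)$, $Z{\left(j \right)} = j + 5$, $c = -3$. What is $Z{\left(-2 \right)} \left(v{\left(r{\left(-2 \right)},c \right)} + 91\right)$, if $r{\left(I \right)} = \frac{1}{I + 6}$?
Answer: $\frac{1173}{4} \approx 293.25$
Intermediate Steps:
$Z{\left(j \right)} = 5 + j$
$r{\left(I \right)} = \frac{1}{6 + I}$
$v{\left(B,y \right)} = - 9 B - 3 y$ ($v{\left(B,y \right)} = - 3 \left(B + \left(\left(B + B\right) + y\right)\right) = - 3 \left(B + \left(2 B + y\right)\right) = - 3 \left(B + \left(y + 2 B\right)\right) = - 3 \left(y + 3 B\right) = - 9 B - 3 y$)
$Z{\left(-2 \right)} \left(v{\left(r{\left(-2 \right)},c \right)} + 91\right) = \left(5 - 2\right) \left(\left(- \frac{9}{6 - 2} - -9\right) + 91\right) = 3 \left(\left(- \frac{9}{4} + 9\right) + 91\right) = 3 \left(\frac{27}{4} + 91\right) = 3 \cdot \frac{391}{4} = \frac{1173}{4}$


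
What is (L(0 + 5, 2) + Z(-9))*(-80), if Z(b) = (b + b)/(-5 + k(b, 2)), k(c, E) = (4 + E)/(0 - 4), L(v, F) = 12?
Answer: -15360/13 ≈ -1181.5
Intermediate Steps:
k(c, E) = -1 - E/4 (k(c, E) = (4 + E)/(-4) = (4 + E)*(-1/4) = -1 - E/4)
Z(b) = -4*b/13 (Z(b) = (b + b)/(-5 + (-1 - 1/4*2)) = (2*b)/(-5 + (-1 - 1/2)) = (2*b)/(-5 - 3/2) = (2*b)/(-13/2) = (2*b)*(-2/13) = -4*b/13)
(L(0 + 5, 2) + Z(-9))*(-80) = (12 - 4/13*(-9))*(-80) = (12 + 36/13)*(-80) = (192/13)*(-80) = -15360/13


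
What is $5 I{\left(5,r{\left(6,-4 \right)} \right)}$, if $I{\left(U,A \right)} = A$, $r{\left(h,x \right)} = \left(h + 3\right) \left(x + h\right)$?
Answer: $90$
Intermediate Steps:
$r{\left(h,x \right)} = \left(3 + h\right) \left(h + x\right)$
$5 I{\left(5,r{\left(6,-4 \right)} \right)} = 5 \left(6^{2} + 3 \cdot 6 + 3 \left(-4\right) + 6 \left(-4\right)\right) = 5 \left(36 + 18 - 12 - 24\right) = 5 \cdot 18 = 90$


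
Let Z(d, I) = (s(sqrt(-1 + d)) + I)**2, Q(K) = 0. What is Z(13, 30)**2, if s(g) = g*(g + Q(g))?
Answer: 3111696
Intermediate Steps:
s(g) = g**2 (s(g) = g*(g + 0) = g*g = g**2)
Z(d, I) = (-1 + I + d)**2 (Z(d, I) = ((sqrt(-1 + d))**2 + I)**2 = ((-1 + d) + I)**2 = (-1 + I + d)**2)
Z(13, 30)**2 = ((-1 + 30 + 13)**2)**2 = (42**2)**2 = 1764**2 = 3111696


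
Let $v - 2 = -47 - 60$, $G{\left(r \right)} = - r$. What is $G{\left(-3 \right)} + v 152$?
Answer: $-15957$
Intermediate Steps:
$v = -105$ ($v = 2 - 107 = -105$)
$G{\left(-3 \right)} + v 152 = \left(-1\right) \left(-3\right) - 15960 = 3 - 15960 = -15957$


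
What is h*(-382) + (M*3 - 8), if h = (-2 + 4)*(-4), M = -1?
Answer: 3045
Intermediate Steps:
h = -8 (h = 2*(-4) = -8)
h*(-382) + (M*3 - 8) = -8*(-382) + (-1*3 - 8) = 3056 + (-3 - 8) = 3056 - 11 = 3045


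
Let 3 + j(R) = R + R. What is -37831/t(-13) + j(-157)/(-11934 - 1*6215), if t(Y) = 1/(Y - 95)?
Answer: 74152240769/18149 ≈ 4.0857e+6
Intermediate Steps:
j(R) = -3 + 2*R (j(R) = -3 + (R + R) = -3 + 2*R)
t(Y) = 1/(-95 + Y)
-37831/t(-13) + j(-157)/(-11934 - 1*6215) = -37831/(1/(-95 - 13)) + (-3 + 2*(-157))/(-11934 - 1*6215) = -37831/(1/(-108)) + (-3 - 314)/(-11934 - 6215) = -37831/(-1/108) - 317/(-18149) = -37831*(-108) - 317*(-1/18149) = 4085748 + 317/18149 = 74152240769/18149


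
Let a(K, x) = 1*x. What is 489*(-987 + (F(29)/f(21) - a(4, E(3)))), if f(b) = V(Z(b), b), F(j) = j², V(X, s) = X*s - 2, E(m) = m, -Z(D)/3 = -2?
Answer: -59618391/124 ≈ -4.8079e+5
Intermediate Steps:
Z(D) = 6 (Z(D) = -3*(-2) = 6)
V(X, s) = -2 + X*s
f(b) = -2 + 6*b
a(K, x) = x
489*(-987 + (F(29)/f(21) - a(4, E(3)))) = 489*(-987 + (29²/(-2 + 6*21) - 1*3)) = 489*(-987 + (841/(-2 + 126) - 3)) = 489*(-987 + (841/124 - 3)) = 489*(-987 + 469/124) = 489*(-121919/124) = -59618391/124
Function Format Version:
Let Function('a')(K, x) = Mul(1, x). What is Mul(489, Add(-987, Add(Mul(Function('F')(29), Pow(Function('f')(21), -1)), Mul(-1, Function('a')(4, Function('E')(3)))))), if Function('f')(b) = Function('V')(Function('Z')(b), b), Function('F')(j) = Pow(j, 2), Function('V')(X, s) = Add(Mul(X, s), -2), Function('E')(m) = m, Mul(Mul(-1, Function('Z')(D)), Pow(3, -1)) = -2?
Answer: Rational(-59618391, 124) ≈ -4.8079e+5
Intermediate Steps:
Function('Z')(D) = 6 (Function('Z')(D) = Mul(-3, -2) = 6)
Function('V')(X, s) = Add(-2, Mul(X, s))
Function('f')(b) = Add(-2, Mul(6, b))
Function('a')(K, x) = x
Mul(489, Add(-987, Add(Mul(Function('F')(29), Pow(Function('f')(21), -1)), Mul(-1, Function('a')(4, Function('E')(3)))))) = Mul(489, Add(-987, Add(Mul(Pow(29, 2), Pow(Add(-2, Mul(6, 21)), -1)), Mul(-1, 3)))) = Mul(489, Add(-987, Add(Mul(841, Pow(Add(-2, 126), -1)), -3))) = Mul(489, Add(-987, Add(Mul(841, Pow(124, -1)), -3))) = Mul(489, Add(-987, Add(Mul(841, Rational(1, 124)), -3))) = Mul(489, Add(-987, Add(Rational(841, 124), -3))) = Mul(489, Add(-987, Rational(469, 124))) = Mul(489, Rational(-121919, 124)) = Rational(-59618391, 124)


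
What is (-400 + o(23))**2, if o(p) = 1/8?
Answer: 10233601/64 ≈ 1.5990e+5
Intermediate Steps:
o(p) = 1/8
(-400 + o(23))**2 = (-400 + 1/8)**2 = (-3199/8)**2 = 10233601/64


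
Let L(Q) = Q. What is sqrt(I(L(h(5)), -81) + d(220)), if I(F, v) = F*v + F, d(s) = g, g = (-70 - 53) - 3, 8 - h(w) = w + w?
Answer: sqrt(34) ≈ 5.8309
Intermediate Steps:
h(w) = 8 - 2*w (h(w) = 8 - (w + w) = 8 - 2*w)
g = -126 (g = -123 - 3 = -126)
d(s) = -126
I(F, v) = F + F*v
sqrt(I(L(h(5)), -81) + d(220)) = sqrt((8 - 2*5)*(1 - 81) - 126) = sqrt((8 - 10)*(-80) - 126) = sqrt(-2*(-80) - 126) = sqrt(160 - 126) = sqrt(34)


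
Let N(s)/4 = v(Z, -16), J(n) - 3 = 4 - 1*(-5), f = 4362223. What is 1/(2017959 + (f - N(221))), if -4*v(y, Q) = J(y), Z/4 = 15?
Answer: 1/6380194 ≈ 1.5674e-7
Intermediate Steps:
Z = 60 (Z = 4*15 = 60)
J(n) = 12 (J(n) = 3 + (4 - 1*(-5)) = 3 + (4 + 5) = 3 + 9 = 12)
v(y, Q) = -3 (v(y, Q) = -¼*12 = -3)
N(s) = -12 (N(s) = 4*(-3) = -12)
1/(2017959 + (f - N(221))) = 1/(2017959 + (4362223 - 1*(-12))) = 1/(2017959 + (4362223 + 12)) = 1/(2017959 + 4362235) = 1/6380194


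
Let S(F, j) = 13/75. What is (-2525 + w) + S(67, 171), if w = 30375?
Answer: 2088763/75 ≈ 27850.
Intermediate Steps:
S(F, j) = 13/75 (S(F, j) = 13*(1/75) = 13/75)
(-2525 + w) + S(67, 171) = (-2525 + 30375) + 13/75 = 27850 + 13/75 = 2088763/75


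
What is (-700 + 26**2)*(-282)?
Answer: 6768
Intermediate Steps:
(-700 + 26**2)*(-282) = (-700 + 676)*(-282) = -24*(-282) = 6768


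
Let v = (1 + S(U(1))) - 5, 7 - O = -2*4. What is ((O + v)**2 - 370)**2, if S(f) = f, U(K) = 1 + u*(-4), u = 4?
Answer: 125316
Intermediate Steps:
U(K) = -15 (U(K) = 1 + 4*(-4) = 1 - 16 = -15)
O = 15 (O = 7 - (-2)*4 = 7 - 1*(-8) = 7 + 8 = 15)
v = -19 (v = (1 - 15) - 5 = -14 - 5 = -19)
((O + v)**2 - 370)**2 = ((15 - 19)**2 - 370)**2 = ((-4)**2 - 370)**2 = (16 - 370)**2 = (-354)**2 = 125316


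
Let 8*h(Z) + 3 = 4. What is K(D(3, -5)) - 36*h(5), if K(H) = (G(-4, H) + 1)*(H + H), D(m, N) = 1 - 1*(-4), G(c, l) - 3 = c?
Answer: -9/2 ≈ -4.5000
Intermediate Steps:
G(c, l) = 3 + c
h(Z) = 1/8 (h(Z) = -3/8 + (1/8)*4 = -3/8 + 1/2 = 1/8)
D(m, N) = 5 (D(m, N) = 1 + 4 = 5)
K(H) = 0 (K(H) = ((3 - 4) + 1)*(H + H) = (-1 + 1)*(2*H) = 0*(2*H) = 0)
K(D(3, -5)) - 36*h(5) = 0 - 36*1/8 = 0 - 9/2 = -9/2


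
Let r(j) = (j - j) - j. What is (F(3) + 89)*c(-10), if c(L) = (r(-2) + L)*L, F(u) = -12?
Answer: 6160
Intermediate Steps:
r(j) = -j (r(j) = 0 - j = -j)
c(L) = L*(2 + L) (c(L) = (-1*(-2) + L)*L = (2 + L)*L = L*(2 + L))
(F(3) + 89)*c(-10) = (-12 + 89)*(-10*(2 - 10)) = 77*(-10*(-8)) = 77*80 = 6160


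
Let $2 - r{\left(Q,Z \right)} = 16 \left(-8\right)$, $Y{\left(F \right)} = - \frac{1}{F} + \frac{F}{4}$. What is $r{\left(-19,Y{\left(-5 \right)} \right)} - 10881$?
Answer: $-10751$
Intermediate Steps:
$Y{\left(F \right)} = - \frac{1}{F} + \frac{F}{4}$ ($Y{\left(F \right)} = - \frac{1}{F} + F \frac{1}{4} = - \frac{1}{F} + \frac{F}{4}$)
$r{\left(Q,Z \right)} = 130$ ($r{\left(Q,Z \right)} = 2 - 16 \left(-8\right) = 2 - -128 = 2 + 128 = 130$)
$r{\left(-19,Y{\left(-5 \right)} \right)} - 10881 = 130 - 10881 = -10751$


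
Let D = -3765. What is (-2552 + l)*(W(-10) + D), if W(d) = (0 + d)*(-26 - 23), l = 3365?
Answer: -2662575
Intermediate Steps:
W(d) = -49*d (W(d) = d*(-49) = -49*d)
(-2552 + l)*(W(-10) + D) = (-2552 + 3365)*(-49*(-10) - 3765) = 813*(490 - 3765) = 813*(-3275) = -2662575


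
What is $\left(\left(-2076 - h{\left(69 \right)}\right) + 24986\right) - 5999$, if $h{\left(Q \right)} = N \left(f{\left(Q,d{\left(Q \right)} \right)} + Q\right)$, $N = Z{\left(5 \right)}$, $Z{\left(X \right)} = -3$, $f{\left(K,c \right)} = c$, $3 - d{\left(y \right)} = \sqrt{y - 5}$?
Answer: $17103$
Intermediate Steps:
$d{\left(y \right)} = 3 - \sqrt{-5 + y}$ ($d{\left(y \right)} = 3 - \sqrt{y - 5} = 3 - \sqrt{-5 + y}$)
$N = -3$
$h{\left(Q \right)} = -9 - 3 Q + 3 \sqrt{-5 + Q}$ ($h{\left(Q \right)} = - 3 \left(\left(3 - \sqrt{-5 + Q}\right) + Q\right) = - 3 \left(3 + Q - \sqrt{-5 + Q}\right) = -9 - 3 Q + 3 \sqrt{-5 + Q}$)
$\left(\left(-2076 - h{\left(69 \right)}\right) + 24986\right) - 5999 = \left(\left(-2076 - \left(-9 - 207 + 3 \sqrt{-5 + 69}\right)\right) + 24986\right) - 5999 = \left(\left(-2076 - \left(-9 - 207 + 3 \sqrt{64}\right)\right) + 24986\right) - 5999 = \left(\left(-2076 - \left(-9 - 207 + 3 \cdot 8\right)\right) + 24986\right) - 5999 = \left(\left(-2076 - \left(-9 - 207 + 24\right)\right) + 24986\right) - 5999 = \left(\left(-2076 - -192\right) + 24986\right) - 5999 = \left(\left(-2076 + 192\right) + 24986\right) - 5999 = \left(-1884 + 24986\right) - 5999 = 23102 - 5999 = 17103$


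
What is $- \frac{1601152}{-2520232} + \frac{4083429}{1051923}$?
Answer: $\frac{498978210451}{110462083589} \approx 4.5172$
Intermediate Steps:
$- \frac{1601152}{-2520232} + \frac{4083429}{1051923} = \left(-1601152\right) \left(- \frac{1}{2520232}\right) + 4083429 \cdot \frac{1}{1051923} = \frac{200144}{315029} + \frac{1361143}{350641} = \frac{498978210451}{110462083589}$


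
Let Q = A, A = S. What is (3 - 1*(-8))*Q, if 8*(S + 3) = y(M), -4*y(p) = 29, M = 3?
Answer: -1375/32 ≈ -42.969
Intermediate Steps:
y(p) = -29/4 (y(p) = -¼*29 = -29/4)
S = -125/32 (S = -3 + (⅛)*(-29/4) = -3 - 29/32 = -125/32 ≈ -3.9063)
A = -125/32 ≈ -3.9063
Q = -125/32 ≈ -3.9063
(3 - 1*(-8))*Q = (3 - 1*(-8))*(-125/32) = (3 + 8)*(-125/32) = 11*(-125/32) = -1375/32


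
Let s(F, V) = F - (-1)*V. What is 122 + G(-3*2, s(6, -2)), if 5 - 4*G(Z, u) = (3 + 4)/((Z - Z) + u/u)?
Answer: 243/2 ≈ 121.50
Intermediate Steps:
s(F, V) = F + V
G(Z, u) = -½ (G(Z, u) = 5/4 - (3 + 4)/(4*((Z - Z) + u/u)) = 5/4 - 7/(4*(0 + 1)) = 5/4 - 7/(4*1) = 5/4 - 7/4 = -½)
122 + G(-3*2, s(6, -2)) = 122 - ½ = 243/2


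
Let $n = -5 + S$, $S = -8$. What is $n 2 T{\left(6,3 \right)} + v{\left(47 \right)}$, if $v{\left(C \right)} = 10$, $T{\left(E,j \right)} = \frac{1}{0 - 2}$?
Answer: $23$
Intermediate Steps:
$T{\left(E,j \right)} = - \frac{1}{2}$ ($T{\left(E,j \right)} = \frac{1}{-2} = - \frac{1}{2}$)
$n = -13$ ($n = -5 - 8 = -13$)
$n 2 T{\left(6,3 \right)} + v{\left(47 \right)} = \left(-13\right) 2 \left(- \frac{1}{2}\right) + 10 = \left(-26\right) \left(- \frac{1}{2}\right) + 10 = 13 + 10 = 23$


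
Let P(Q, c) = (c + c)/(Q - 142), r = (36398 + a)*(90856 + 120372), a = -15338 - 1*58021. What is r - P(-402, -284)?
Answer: -530889471415/68 ≈ -7.8072e+9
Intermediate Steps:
a = -73359 (a = -15338 - 58021 = -73359)
r = -7807198108 (r = (36398 - 73359)*(90856 + 120372) = -36961*211228 = -7807198108)
P(Q, c) = 2*c/(-142 + Q) (P(Q, c) = (2*c)/(-142 + Q) = 2*c/(-142 + Q))
r - P(-402, -284) = -7807198108 - 2*(-284)/(-142 - 402) = -7807198108 - 2*(-284)/(-544) = -7807198108 - 2*(-284)*(-1)/544 = -7807198108 - 1*71/68 = -7807198108 - 71/68 = -530889471415/68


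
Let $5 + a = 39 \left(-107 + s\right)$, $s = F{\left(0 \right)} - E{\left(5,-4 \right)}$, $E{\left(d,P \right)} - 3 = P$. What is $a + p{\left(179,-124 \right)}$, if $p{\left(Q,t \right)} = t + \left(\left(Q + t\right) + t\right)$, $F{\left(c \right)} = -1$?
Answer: $-4371$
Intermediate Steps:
$E{\left(d,P \right)} = 3 + P$
$p{\left(Q,t \right)} = Q + 3 t$ ($p{\left(Q,t \right)} = t + \left(Q + 2 t\right) = Q + 3 t$)
$s = 0$ ($s = -1 - \left(3 - 4\right) = -1 - -1 = -1 + 1 = 0$)
$a = -4178$ ($a = -5 + 39 \left(-107 + 0\right) = -5 + 39 \left(-107\right) = -5 - 4173 = -4178$)
$a + p{\left(179,-124 \right)} = -4178 + \left(179 + 3 \left(-124\right)\right) = -4178 + \left(179 - 372\right) = -4178 - 193 = -4371$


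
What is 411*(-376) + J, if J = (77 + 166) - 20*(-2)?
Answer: -154253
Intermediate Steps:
J = 283 (J = 243 + 40 = 283)
411*(-376) + J = 411*(-376) + 283 = -154536 + 283 = -154253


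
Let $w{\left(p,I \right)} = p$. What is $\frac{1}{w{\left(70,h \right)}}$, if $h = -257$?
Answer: $\frac{1}{70} \approx 0.014286$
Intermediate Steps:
$\frac{1}{w{\left(70,h \right)}} = \frac{1}{70}$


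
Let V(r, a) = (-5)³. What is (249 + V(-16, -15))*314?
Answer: 38936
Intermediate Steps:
V(r, a) = -125
(249 + V(-16, -15))*314 = (249 - 125)*314 = 124*314 = 38936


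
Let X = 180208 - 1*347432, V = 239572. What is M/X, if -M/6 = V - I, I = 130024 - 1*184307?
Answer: 881565/83612 ≈ 10.544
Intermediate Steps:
I = -54283 (I = 130024 - 184307 = -54283)
X = -167224 (X = 180208 - 347432 = -167224)
M = -1763130 (M = -6*(239572 - 1*(-54283)) = -6*(239572 + 54283) = -6*293855 = -1763130)
M/X = -1763130/(-167224) = -1763130*(-1/167224) = 881565/83612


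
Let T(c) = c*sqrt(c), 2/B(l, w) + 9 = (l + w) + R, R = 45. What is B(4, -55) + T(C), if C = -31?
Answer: -2/15 - 31*I*sqrt(31) ≈ -0.13333 - 172.6*I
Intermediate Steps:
B(l, w) = 2/(36 + l + w) (B(l, w) = 2/(-9 + ((l + w) + 45)) = 2/(-9 + (45 + l + w)) = 2/(36 + l + w))
T(c) = c**(3/2)
B(4, -55) + T(C) = 2/(36 + 4 - 55) + (-31)**(3/2) = 2/(-15) - 31*I*sqrt(31) = 2*(-1/15) - 31*I*sqrt(31) = -2/15 - 31*I*sqrt(31)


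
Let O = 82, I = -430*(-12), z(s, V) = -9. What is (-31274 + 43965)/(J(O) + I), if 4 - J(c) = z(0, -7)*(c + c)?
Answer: 12691/6640 ≈ 1.9113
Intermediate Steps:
I = 5160
J(c) = 4 + 18*c (J(c) = 4 - (-9)*(c + c) = 4 - (-9)*2*c = 4 - (-18)*c = 4 + 18*c)
(-31274 + 43965)/(J(O) + I) = (-31274 + 43965)/((4 + 18*82) + 5160) = 12691/((4 + 1476) + 5160) = 12691/(1480 + 5160) = 12691/6640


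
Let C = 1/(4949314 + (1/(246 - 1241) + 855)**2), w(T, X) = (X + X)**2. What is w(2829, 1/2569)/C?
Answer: 22494703668104/6533928384025 ≈ 3.4428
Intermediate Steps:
w(T, X) = 4*X**2 (w(T, X) = (2*X)**2 = 4*X**2)
C = 990025/5623675917026 (C = 1/(4949314 + (1/(-995) + 855)**2) = 1/(4949314 + (-1/995 + 855)**2) = 1/(4949314 + (850724/995)**2) = 1/(4949314 + 723731324176/990025) = 1/(5623675917026/990025) = 990025/5623675917026 ≈ 1.7605e-7)
w(2829, 1/2569)/C = (4*(1/2569)**2)/(990025/5623675917026) = (4*(1/2569)**2)*(5623675917026/990025) = (4*(1/6599761))*(5623675917026/990025) = (4/6599761)*(5623675917026/990025) = 22494703668104/6533928384025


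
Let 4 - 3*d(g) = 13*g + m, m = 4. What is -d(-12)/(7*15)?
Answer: -52/105 ≈ -0.49524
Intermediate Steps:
d(g) = -13*g/3 (d(g) = 4/3 - (13*g + 4)/3 = 4/3 - (4 + 13*g)/3 = 4/3 + (-4/3 - 13*g/3) = -13*g/3)
-d(-12)/(7*15) = -(-13/3*(-12))/(7*15) = -52/105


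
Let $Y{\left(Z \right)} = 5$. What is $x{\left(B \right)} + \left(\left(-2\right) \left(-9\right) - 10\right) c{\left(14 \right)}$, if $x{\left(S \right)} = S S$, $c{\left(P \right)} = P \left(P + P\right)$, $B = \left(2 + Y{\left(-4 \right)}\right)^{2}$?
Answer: $5537$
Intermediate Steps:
$B = 49$ ($B = \left(2 + 5\right)^{2} = 7^{2} = 49$)
$c{\left(P \right)} = 2 P^{2}$ ($c{\left(P \right)} = P 2 P = 2 P^{2}$)
$x{\left(S \right)} = S^{2}$
$x{\left(B \right)} + \left(\left(-2\right) \left(-9\right) - 10\right) c{\left(14 \right)} = 49^{2} + \left(\left(-2\right) \left(-9\right) - 10\right) 2 \cdot 14^{2} = 2401 + \left(18 - 10\right) 2 \cdot 196 = 2401 + 8 \cdot 392 = 2401 + 3136 = 5537$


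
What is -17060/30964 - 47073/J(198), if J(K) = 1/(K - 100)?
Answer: -35710429379/7741 ≈ -4.6132e+6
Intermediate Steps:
J(K) = 1/(-100 + K)
-17060/30964 - 47073/J(198) = -17060/30964 - 47073/(1/(-100 + 198)) = -17060*1/30964 - 47073/(1/98) = -4265/7741 - 47073/1/98 = -4265/7741 - 47073*98 = -4265/7741 - 4613154 = -35710429379/7741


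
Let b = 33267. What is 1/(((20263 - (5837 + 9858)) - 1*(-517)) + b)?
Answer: 1/38352 ≈ 2.6074e-5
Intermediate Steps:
1/(((20263 - (5837 + 9858)) - 1*(-517)) + b) = 1/(((20263 - (5837 + 9858)) - 1*(-517)) + 33267) = 1/(((20263 - 1*15695) + 517) + 33267) = 1/(((20263 - 15695) + 517) + 33267) = 1/((4568 + 517) + 33267) = 1/(5085 + 33267) = 1/38352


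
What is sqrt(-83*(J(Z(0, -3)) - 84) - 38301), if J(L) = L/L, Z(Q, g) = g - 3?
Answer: 2*I*sqrt(7853) ≈ 177.23*I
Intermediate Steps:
Z(Q, g) = -3 + g
J(L) = 1
sqrt(-83*(J(Z(0, -3)) - 84) - 38301) = sqrt(-83*(1 - 84) - 38301) = sqrt(-83*(-83) - 38301) = sqrt(6889 - 38301) = sqrt(-31412) = 2*I*sqrt(7853)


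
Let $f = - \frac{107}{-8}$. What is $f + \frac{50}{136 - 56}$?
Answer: $14$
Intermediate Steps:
$f = \frac{107}{8}$ ($f = \left(-107\right) \left(- \frac{1}{8}\right) = \frac{107}{8} \approx 13.375$)
$f + \frac{50}{136 - 56} = \frac{107}{8} + \frac{50}{136 - 56} = \frac{107}{8} + \frac{50}{80} = \frac{107}{8} + 50 \cdot \frac{1}{80} = \frac{107}{8} + \frac{5}{8} = 14$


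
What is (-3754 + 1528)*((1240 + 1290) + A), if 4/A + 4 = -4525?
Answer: -3643760388/647 ≈ -5.6318e+6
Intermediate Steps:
A = -4/4529 (A = 4/(-4 - 4525) = 4/(-4529) = 4*(-1/4529) = -4/4529 ≈ -0.00088320)
(-3754 + 1528)*((1240 + 1290) + A) = (-3754 + 1528)*((1240 + 1290) - 4/4529) = -2226*(2530 - 4/4529) = -2226*11458366/4529 = -3643760388/647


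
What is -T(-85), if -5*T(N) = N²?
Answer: 1445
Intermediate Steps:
T(N) = -N²/5
-T(-85) = -(-1)*(-85)²/5 = -(-1)*7225/5 = -1*(-1445) = 1445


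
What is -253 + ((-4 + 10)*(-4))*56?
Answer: -1597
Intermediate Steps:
-253 + ((-4 + 10)*(-4))*56 = -253 + (6*(-4))*56 = -253 - 24*56 = -253 - 1344 = -1597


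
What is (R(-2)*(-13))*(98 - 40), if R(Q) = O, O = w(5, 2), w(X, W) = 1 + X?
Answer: -4524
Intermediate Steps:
O = 6 (O = 1 + 5 = 6)
R(Q) = 6
(R(-2)*(-13))*(98 - 40) = (6*(-13))*(98 - 40) = -78*58 = -4524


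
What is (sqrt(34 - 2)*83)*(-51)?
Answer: -16932*sqrt(2) ≈ -23945.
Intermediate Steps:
(sqrt(34 - 2)*83)*(-51) = (sqrt(32)*83)*(-51) = ((4*sqrt(2))*83)*(-51) = (332*sqrt(2))*(-51) = -16932*sqrt(2)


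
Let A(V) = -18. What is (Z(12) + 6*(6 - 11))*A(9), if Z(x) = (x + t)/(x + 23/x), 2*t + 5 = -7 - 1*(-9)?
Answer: 87912/167 ≈ 526.42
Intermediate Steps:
t = -3/2 (t = -5/2 + (-7 - 1*(-9))/2 = -5/2 + (-7 + 9)/2 = -5/2 + (1/2)*2 = -5/2 + 1 = -3/2 ≈ -1.5000)
Z(x) = (-3/2 + x)/(x + 23/x) (Z(x) = (x - 3/2)/(x + 23/x) = (-3/2 + x)/(x + 23/x))
(Z(12) + 6*(6 - 11))*A(9) = ((1/2)*12*(-3 + 2*12)/(23 + 12**2) + 6*(6 - 11))*(-18) = ((1/2)*12*(-3 + 24)/(23 + 144) + 6*(-5))*(-18) = ((1/2)*12*21/167 - 30)*(-18) = ((1/2)*12*(1/167)*21 - 30)*(-18) = (126/167 - 30)*(-18) = -4884/167*(-18) = 87912/167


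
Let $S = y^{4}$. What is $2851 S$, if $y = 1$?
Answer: $2851$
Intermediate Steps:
$S = 1$ ($S = 1^{4} = 1$)
$2851 S = 2851 \cdot 1 = 2851$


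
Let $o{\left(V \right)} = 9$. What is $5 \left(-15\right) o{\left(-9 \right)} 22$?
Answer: $-14850$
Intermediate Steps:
$5 \left(-15\right) o{\left(-9 \right)} 22 = 5 \left(-15\right) 9 \cdot 22 = \left(-75\right) 9 \cdot 22 = \left(-675\right) 22 = -14850$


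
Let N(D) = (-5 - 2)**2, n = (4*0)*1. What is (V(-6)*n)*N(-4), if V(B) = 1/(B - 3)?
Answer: 0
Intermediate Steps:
n = 0 (n = 0*1 = 0)
V(B) = 1/(-3 + B)
N(D) = 49 (N(D) = (-7)**2 = 49)
(V(-6)*n)*N(-4) = (0/(-3 - 6))*49 = (0/(-9))*49 = -1/9*0*49 = 0*49 = 0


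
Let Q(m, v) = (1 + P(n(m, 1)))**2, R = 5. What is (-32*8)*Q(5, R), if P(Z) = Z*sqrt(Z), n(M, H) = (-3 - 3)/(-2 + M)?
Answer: 1792 + 1024*I*sqrt(2) ≈ 1792.0 + 1448.2*I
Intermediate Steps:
n(M, H) = -6/(-2 + M)
P(Z) = Z**(3/2)
Q(m, v) = (1 + 6*sqrt(6)*(-1/(-2 + m))**(3/2))**2 (Q(m, v) = (1 + (-6/(-2 + m))**(3/2))**2 = (1 + 6*sqrt(6)*(-1/(-2 + m))**(3/2))**2)
(-32*8)*Q(5, R) = (-32*8)*(1 + 6*sqrt(6)*(-1/(-2 + 5))**(3/2))**2 = -256*(1 + 6*sqrt(6)*(-1/3)**(3/2))**2 = -256*(1 + 6*sqrt(6)*(-I*sqrt(3)/9))**2 = -256*(1 - 2*I*sqrt(2))**2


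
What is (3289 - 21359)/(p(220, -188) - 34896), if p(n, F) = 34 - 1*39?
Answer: 18070/34901 ≈ 0.51775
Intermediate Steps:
p(n, F) = -5 (p(n, F) = 34 - 39 = -5)
(3289 - 21359)/(p(220, -188) - 34896) = (3289 - 21359)/(-5 - 34896) = -18070/(-34901) = -18070*(-1/34901) = 18070/34901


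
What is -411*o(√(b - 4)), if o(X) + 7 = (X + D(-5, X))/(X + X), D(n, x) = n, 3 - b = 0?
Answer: 5343/2 - 2055*I/2 ≈ 2671.5 - 1027.5*I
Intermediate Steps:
b = 3 (b = 3 - 1*0 = 3 + 0 = 3)
o(X) = -7 + (-5 + X)/(2*X) (o(X) = -7 + (X - 5)/(X + X) = -7 + (-5 + X)/((2*X)) = -7 + (-5 + X)*(1/(2*X)) = -7 + (-5 + X)/(2*X))
-411*o(√(b - 4)) = -411*(-5 - 13*√(3 - 4))/(2*(√(3 - 4))) = -411*(-5 - 13*I)/(2*(√(-1))) = -411*(-5 - 13*I)/(2*I) = -411*(-I)*(-5 - 13*I)/2 = -(-411)*I*(-5 - 13*I)/2 = 411*I*(-5 - 13*I)/2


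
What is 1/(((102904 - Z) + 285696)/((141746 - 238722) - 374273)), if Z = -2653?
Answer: -471249/391253 ≈ -1.2045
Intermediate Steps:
1/(((102904 - Z) + 285696)/((141746 - 238722) - 374273)) = 1/(((102904 - 1*(-2653)) + 285696)/((141746 - 238722) - 374273)) = 1/(((102904 + 2653) + 285696)/(-96976 - 374273)) = 1/((105557 + 285696)/(-471249)) = 1/(391253*(-1/471249)) = 1/(-391253/471249) = -471249/391253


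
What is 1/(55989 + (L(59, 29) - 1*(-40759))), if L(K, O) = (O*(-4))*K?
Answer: 1/89904 ≈ 1.1123e-5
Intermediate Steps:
L(K, O) = -4*K*O (L(K, O) = (-4*O)*K = -4*K*O)
1/(55989 + (L(59, 29) - 1*(-40759))) = 1/(55989 + (-4*59*29 - 1*(-40759))) = 1/(55989 + (-6844 + 40759)) = 1/(55989 + 33915) = 1/89904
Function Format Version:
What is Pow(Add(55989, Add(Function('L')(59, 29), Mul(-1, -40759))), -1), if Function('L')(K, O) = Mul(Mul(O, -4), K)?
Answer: Rational(1, 89904) ≈ 1.1123e-5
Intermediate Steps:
Function('L')(K, O) = Mul(-4, K, O) (Function('L')(K, O) = Mul(Mul(-4, O), K) = Mul(-4, K, O))
Pow(Add(55989, Add(Function('L')(59, 29), Mul(-1, -40759))), -1) = Pow(Add(55989, Add(Mul(-4, 59, 29), Mul(-1, -40759))), -1) = Pow(Add(55989, Add(-6844, 40759)), -1) = Pow(Add(55989, 33915), -1) = Pow(89904, -1) = Rational(1, 89904)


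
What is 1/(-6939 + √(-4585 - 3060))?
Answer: -6939/48157366 - I*√7645/48157366 ≈ -0.00014409 - 1.8156e-6*I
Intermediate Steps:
1/(-6939 + √(-4585 - 3060)) = 1/(-6939 + √(-7645)) = 1/(-6939 + I*√7645)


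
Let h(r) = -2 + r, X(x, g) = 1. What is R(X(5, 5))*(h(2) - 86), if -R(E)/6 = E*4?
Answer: 2064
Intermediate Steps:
R(E) = -24*E (R(E) = -6*E*4 = -24*E)
R(X(5, 5))*(h(2) - 86) = (-24*1)*((-2 + 2) - 86) = -24*(0 - 86) = -24*(-86) = 2064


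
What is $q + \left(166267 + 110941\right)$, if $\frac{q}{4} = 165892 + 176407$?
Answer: $1646404$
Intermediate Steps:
$q = 1369196$ ($q = 4 \left(165892 + 176407\right) = 4 \cdot 342299 = 1369196$)
$q + \left(166267 + 110941\right) = 1369196 + \left(166267 + 110941\right) = 1369196 + 277208 = 1646404$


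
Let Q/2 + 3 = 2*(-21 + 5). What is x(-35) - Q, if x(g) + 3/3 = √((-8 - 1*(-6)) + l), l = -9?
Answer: 69 + I*√11 ≈ 69.0 + 3.3166*I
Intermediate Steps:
x(g) = -1 + I*√11 (x(g) = -1 + √((-8 - 1*(-6)) - 9) = -1 + √((-8 + 6) - 9) = -1 + √(-2 - 9) = -1 + √(-11) = -1 + I*√11)
Q = -70 (Q = -6 + 2*(2*(-21 + 5)) = -6 + 2*(2*(-16)) = -6 + 2*(-32) = -6 - 64 = -70)
x(-35) - Q = (-1 + I*√11) - 1*(-70) = (-1 + I*√11) + 70 = 69 + I*√11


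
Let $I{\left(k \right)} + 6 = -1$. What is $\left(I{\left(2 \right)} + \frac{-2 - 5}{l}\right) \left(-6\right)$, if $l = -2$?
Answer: $21$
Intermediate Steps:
$I{\left(k \right)} = -7$ ($I{\left(k \right)} = -6 - 1 = -7$)
$\left(I{\left(2 \right)} + \frac{-2 - 5}{l}\right) \left(-6\right) = \left(-7 + \frac{-2 - 5}{-2}\right) \left(-6\right) = \left(-7 - - \frac{7}{2}\right) \left(-6\right) = \left(-7 + \frac{7}{2}\right) \left(-6\right) = \left(- \frac{7}{2}\right) \left(-6\right) = 21$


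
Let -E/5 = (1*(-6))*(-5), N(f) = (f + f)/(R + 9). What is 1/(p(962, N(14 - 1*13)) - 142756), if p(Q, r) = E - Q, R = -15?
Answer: -1/143868 ≈ -6.9508e-6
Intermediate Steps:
N(f) = -f/3 (N(f) = (f + f)/(-15 + 9) = (2*f)/(-6) = (2*f)*(-1/6) = -f/3)
E = -150 (E = -5*1*(-6)*(-5) = -(-30)*(-5) = -5*30 = -150)
p(Q, r) = -150 - Q
1/(p(962, N(14 - 1*13)) - 142756) = 1/((-150 - 1*962) - 142756) = 1/((-150 - 962) - 142756) = 1/(-1112 - 142756) = 1/(-143868) = -1/143868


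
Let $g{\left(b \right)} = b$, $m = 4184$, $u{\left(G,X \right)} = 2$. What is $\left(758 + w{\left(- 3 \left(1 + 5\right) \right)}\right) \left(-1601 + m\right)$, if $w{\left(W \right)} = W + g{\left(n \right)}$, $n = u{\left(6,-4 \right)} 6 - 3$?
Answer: $1934667$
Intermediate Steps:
$n = 9$ ($n = 2 \cdot 6 - 3 = 12 - 3 = 9$)
$w{\left(W \right)} = 9 + W$ ($w{\left(W \right)} = W + 9 = 9 + W$)
$\left(758 + w{\left(- 3 \left(1 + 5\right) \right)}\right) \left(-1601 + m\right) = \left(758 + \left(9 - 3 \left(1 + 5\right)\right)\right) \left(-1601 + 4184\right) = \left(758 + \left(9 - 18\right)\right) 2583 = \left(758 - 9\right) 2583 = 749 \cdot 2583 = 1934667$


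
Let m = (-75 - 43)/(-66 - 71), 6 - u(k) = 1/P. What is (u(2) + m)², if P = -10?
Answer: 90954369/1876900 ≈ 48.460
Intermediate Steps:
u(k) = 61/10 (u(k) = 6 - 1/(-10) = 6 - 1*(-⅒) = 6 + ⅒ = 61/10)
m = 118/137 (m = -118/(-137) = -118*(-1/137) = 118/137 ≈ 0.86131)
(u(2) + m)² = (61/10 + 118/137)² = (9537/1370)² = 90954369/1876900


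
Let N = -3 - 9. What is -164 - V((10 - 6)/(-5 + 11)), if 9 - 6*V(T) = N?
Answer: -335/2 ≈ -167.50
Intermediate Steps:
N = -12
V(T) = 7/2 (V(T) = 3/2 - ⅙*(-12) = 3/2 + 2 = 7/2)
-164 - V((10 - 6)/(-5 + 11)) = -164 - 1*7/2 = -164 - 7/2 = -335/2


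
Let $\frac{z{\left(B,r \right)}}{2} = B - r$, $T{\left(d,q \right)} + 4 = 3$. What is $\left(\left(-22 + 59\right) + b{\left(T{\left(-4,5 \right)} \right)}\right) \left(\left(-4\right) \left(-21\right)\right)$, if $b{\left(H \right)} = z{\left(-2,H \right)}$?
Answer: $2940$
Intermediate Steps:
$T{\left(d,q \right)} = -1$ ($T{\left(d,q \right)} = -4 + 3 = -1$)
$z{\left(B,r \right)} = - 2 r + 2 B$ ($z{\left(B,r \right)} = 2 \left(B - r\right) = - 2 r + 2 B$)
$b{\left(H \right)} = -4 - 2 H$ ($b{\left(H \right)} = - 2 H + 2 \left(-2\right) = - 2 H - 4 = -4 - 2 H$)
$\left(\left(-22 + 59\right) + b{\left(T{\left(-4,5 \right)} \right)}\right) \left(\left(-4\right) \left(-21\right)\right) = \left(\left(-22 + 59\right) - 2\right) \left(\left(-4\right) \left(-21\right)\right) = \left(37 + \left(-4 + 2\right)\right) 84 = \left(37 - 2\right) 84 = 35 \cdot 84 = 2940$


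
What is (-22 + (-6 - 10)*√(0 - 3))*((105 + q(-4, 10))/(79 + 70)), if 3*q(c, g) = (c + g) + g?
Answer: -7282/447 - 5296*I*√3/447 ≈ -16.291 - 20.521*I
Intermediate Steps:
q(c, g) = c/3 + 2*g/3 (q(c, g) = ((c + g) + g)/3 = (c + 2*g)/3 = c/3 + 2*g/3)
(-22 + (-6 - 10)*√(0 - 3))*((105 + q(-4, 10))/(79 + 70)) = (-22 + (-6 - 10)*√(0 - 3))*((105 + ((⅓)*(-4) + (⅔)*10))/(79 + 70)) = (-22 - 16*I*√3)*((105 + (-4/3 + 20/3))/149) = (-22 - 16*I*√3)*((105 + 16/3)*(1/149)) = (-22 - 16*I*√3)*((331/3)*(1/149)) = (-22 - 16*I*√3)*(331/447) = -7282/447 - 5296*I*√3/447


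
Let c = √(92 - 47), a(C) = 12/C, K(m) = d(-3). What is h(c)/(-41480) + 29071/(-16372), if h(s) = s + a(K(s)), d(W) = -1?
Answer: -150708577/84888820 - 3*√5/41480 ≈ -1.7755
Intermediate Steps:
K(m) = -1
c = 3*√5 (c = √45 = 3*√5 ≈ 6.7082)
h(s) = -12 + s (h(s) = s + 12/(-1) = s + 12*(-1) = s - 12 = -12 + s)
h(c)/(-41480) + 29071/(-16372) = (-12 + 3*√5)/(-41480) + 29071/(-16372) = (-12 + 3*√5)*(-1/41480) + 29071*(-1/16372) = (3/10370 - 3*√5/41480) - 29071/16372 = -150708577/84888820 - 3*√5/41480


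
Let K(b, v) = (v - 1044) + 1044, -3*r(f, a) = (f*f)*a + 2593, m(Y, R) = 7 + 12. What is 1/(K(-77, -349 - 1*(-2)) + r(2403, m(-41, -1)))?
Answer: -3/109717405 ≈ -2.7343e-8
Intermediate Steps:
m(Y, R) = 19
r(f, a) = -2593/3 - a*f**2/3 (r(f, a) = -((f*f)*a + 2593)/3 = -(f**2*a + 2593)/3 = -(a*f**2 + 2593)/3 = -(2593 + a*f**2)/3 = -2593/3 - a*f**2/3)
K(b, v) = v (K(b, v) = (-1044 + v) + 1044 = v)
1/(K(-77, -349 - 1*(-2)) + r(2403, m(-41, -1))) = 1/((-349 - 1*(-2)) + (-2593/3 - 1/3*19*2403**2)) = 1/((-349 + 2) + (-2593/3 - 1/3*19*5774409)) = 1/(-347 + (-2593/3 - 36571257)) = 1/(-347 - 109716364/3) = 1/(-109717405/3) = -3/109717405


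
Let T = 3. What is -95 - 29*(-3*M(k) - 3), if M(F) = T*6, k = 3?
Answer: 1558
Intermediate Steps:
M(F) = 18 (M(F) = 3*6 = 18)
-95 - 29*(-3*M(k) - 3) = -95 - 29*(-3*18 - 3) = -95 - 29*(-54 - 3) = -95 - 29*(-57) = -95 + 1653 = 1558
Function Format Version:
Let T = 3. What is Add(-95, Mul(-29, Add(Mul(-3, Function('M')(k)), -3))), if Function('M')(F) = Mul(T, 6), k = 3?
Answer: 1558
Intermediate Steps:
Function('M')(F) = 18 (Function('M')(F) = Mul(3, 6) = 18)
Add(-95, Mul(-29, Add(Mul(-3, Function('M')(k)), -3))) = Add(-95, Mul(-29, Add(Mul(-3, 18), -3))) = Add(-95, Mul(-29, Add(-54, -3))) = Add(-95, Mul(-29, -57)) = Add(-95, 1653) = 1558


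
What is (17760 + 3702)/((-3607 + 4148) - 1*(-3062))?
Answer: 7154/1201 ≈ 5.9567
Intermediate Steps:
(17760 + 3702)/((-3607 + 4148) - 1*(-3062)) = 21462/(541 + 3062) = 21462/3603 = 21462*(1/3603) = 7154/1201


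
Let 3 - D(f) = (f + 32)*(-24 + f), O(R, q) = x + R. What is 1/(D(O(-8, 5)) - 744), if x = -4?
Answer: -1/21 ≈ -0.047619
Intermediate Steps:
O(R, q) = -4 + R
D(f) = 3 - (-24 + f)*(32 + f) (D(f) = 3 - (f + 32)*(-24 + f) = 3 - (32 + f)*(-24 + f) = 3 - (-24 + f)*(32 + f))
1/(D(O(-8, 5)) - 744) = 1/((771 - (-4 - 8)**2 - 8*(-4 - 8)) - 744) = 1/((771 - 1*(-12)**2 - 8*(-12)) - 744) = 1/((771 - 1*144 + 96) - 744) = 1/((771 - 144 + 96) - 744) = 1/(723 - 744) = 1/(-21) = -1/21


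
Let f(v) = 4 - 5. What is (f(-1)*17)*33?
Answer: -561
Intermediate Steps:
f(v) = -1
(f(-1)*17)*33 = -1*17*33 = -17*33 = -561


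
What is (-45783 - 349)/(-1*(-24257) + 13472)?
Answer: -46132/37729 ≈ -1.2227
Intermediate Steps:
(-45783 - 349)/(-1*(-24257) + 13472) = -46132/(24257 + 13472) = -46132/37729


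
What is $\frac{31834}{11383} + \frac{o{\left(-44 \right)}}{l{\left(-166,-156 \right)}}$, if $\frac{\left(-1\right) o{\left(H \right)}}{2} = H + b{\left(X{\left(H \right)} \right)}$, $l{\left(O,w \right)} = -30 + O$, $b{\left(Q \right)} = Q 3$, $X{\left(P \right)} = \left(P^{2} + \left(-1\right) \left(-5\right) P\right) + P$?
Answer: $\frac{29858004}{557767} \approx 53.531$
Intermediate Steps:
$X{\left(P \right)} = P^{2} + 6 P$ ($X{\left(P \right)} = \left(P^{2} + 5 P\right) + P = P^{2} + 6 P$)
$b{\left(Q \right)} = 3 Q$
$o{\left(H \right)} = - 2 H - 6 H \left(6 + H\right)$ ($o{\left(H \right)} = - 2 \left(H + 3 H \left(6 + H\right)\right) = - 2 H - 6 H \left(6 + H\right)$)
$\frac{31834}{11383} + \frac{o{\left(-44 \right)}}{l{\left(-166,-156 \right)}} = \frac{31834}{11383} + \frac{2 \left(-44\right) \left(-19 - -132\right)}{-30 - 166} = 31834 \cdot \frac{1}{11383} + \frac{2 \left(-44\right) \left(-19 + 132\right)}{-196} = \frac{31834}{11383} + 2 \left(-44\right) 113 \left(- \frac{1}{196}\right) = \frac{31834}{11383} - - \frac{2486}{49} = \frac{31834}{11383} + \frac{2486}{49} = \frac{29858004}{557767}$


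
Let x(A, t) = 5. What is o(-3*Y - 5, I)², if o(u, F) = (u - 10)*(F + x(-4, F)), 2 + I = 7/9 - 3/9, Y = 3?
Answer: 61504/9 ≈ 6833.8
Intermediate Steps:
I = -14/9 (I = -2 + (7/9 - 3/9) = -2 + (7*(⅑) - 3*⅑) = -2 + (7/9 - ⅓) = -2 + 4/9 = -14/9 ≈ -1.5556)
o(u, F) = (-10 + u)*(5 + F) (o(u, F) = (u - 10)*(F + 5) = (-10 + u)*(5 + F))
o(-3*Y - 5, I)² = (-50 - 10*(-14/9) + 5*(-3*3 - 5) - 14*(-3*3 - 5)/9)² = (-50 + 140/9 + 5*(-9 - 5) - 14*(-9 - 5)/9)² = (-50 + 140/9 + 5*(-14) - 14/9*(-14))² = (-50 + 140/9 - 70 + 196/9)² = (-248/3)² = 61504/9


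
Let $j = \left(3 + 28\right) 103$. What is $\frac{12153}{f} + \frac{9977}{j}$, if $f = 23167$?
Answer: $\frac{269941688}{73972231} \approx 3.6492$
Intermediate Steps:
$j = 3193$ ($j = 31 \cdot 103 = 3193$)
$\frac{12153}{f} + \frac{9977}{j} = \frac{12153}{23167} + \frac{9977}{3193} = \frac{269941688}{73972231}$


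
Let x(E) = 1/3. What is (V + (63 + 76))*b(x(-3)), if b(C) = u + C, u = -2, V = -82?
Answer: -95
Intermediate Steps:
x(E) = ⅓
b(C) = -2 + C
(V + (63 + 76))*b(x(-3)) = (-82 + (63 + 76))*(-2 + ⅓) = (-82 + 139)*(-5/3) = 57*(-5/3) = -95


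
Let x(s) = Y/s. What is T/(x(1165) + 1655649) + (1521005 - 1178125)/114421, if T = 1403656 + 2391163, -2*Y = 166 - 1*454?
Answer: 1167208789090355/220698798053409 ≈ 5.2887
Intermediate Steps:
Y = 144 (Y = -(166 - 1*454)/2 = -(166 - 454)/2 = -1/2*(-288) = 144)
x(s) = 144/s
T = 3794819
T/(x(1165) + 1655649) + (1521005 - 1178125)/114421 = 3794819/(144/1165 + 1655649) + (1521005 - 1178125)/114421 = 3794819/(144*(1/1165) + 1655649) + 342880*(1/114421) = 3794819/(144/1165 + 1655649) + 342880/114421 = 3794819/(1928831229/1165) + 342880/114421 = 3794819*(1165/1928831229) + 342880/114421 = 4420964135/1928831229 + 342880/114421 = 1167208789090355/220698798053409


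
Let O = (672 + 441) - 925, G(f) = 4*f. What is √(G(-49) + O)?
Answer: 2*I*√2 ≈ 2.8284*I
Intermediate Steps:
O = 188 (O = 1113 - 925 = 188)
√(G(-49) + O) = √(4*(-49) + 188) = √(-196 + 188) = √(-8) = 2*I*√2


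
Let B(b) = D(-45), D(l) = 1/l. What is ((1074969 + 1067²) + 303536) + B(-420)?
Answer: 113264729/45 ≈ 2.5170e+6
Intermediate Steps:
B(b) = -1/45 (B(b) = 1/(-45) = -1/45)
((1074969 + 1067²) + 303536) + B(-420) = ((1074969 + 1067²) + 303536) - 1/45 = ((1074969 + 1138489) + 303536) - 1/45 = (2213458 + 303536) - 1/45 = 2516994 - 1/45 = 113264729/45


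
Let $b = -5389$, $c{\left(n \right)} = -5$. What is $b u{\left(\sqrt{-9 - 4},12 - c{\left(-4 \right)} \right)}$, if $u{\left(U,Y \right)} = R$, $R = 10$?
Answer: $-53890$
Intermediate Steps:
$u{\left(U,Y \right)} = 10$
$b u{\left(\sqrt{-9 - 4},12 - c{\left(-4 \right)} \right)} = \left(-5389\right) 10 = -53890$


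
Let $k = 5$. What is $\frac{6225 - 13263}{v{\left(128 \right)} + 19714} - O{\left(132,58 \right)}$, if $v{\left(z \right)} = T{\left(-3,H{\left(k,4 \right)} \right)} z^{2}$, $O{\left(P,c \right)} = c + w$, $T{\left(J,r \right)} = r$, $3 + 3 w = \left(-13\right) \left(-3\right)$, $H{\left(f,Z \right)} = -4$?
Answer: $- \frac{533417}{7637} \approx -69.846$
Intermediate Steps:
$w = 12$ ($w = -1 + \frac{\left(-13\right) \left(-3\right)}{3} = -1 + \frac{1}{3} \cdot 39 = -1 + 13 = 12$)
$O{\left(P,c \right)} = 12 + c$ ($O{\left(P,c \right)} = c + 12 = 12 + c$)
$v{\left(z \right)} = - 4 z^{2}$
$\frac{6225 - 13263}{v{\left(128 \right)} + 19714} - O{\left(132,58 \right)} = \frac{6225 - 13263}{- 4 \cdot 128^{2} + 19714} - \left(12 + 58\right) = - \frac{7038}{\left(-4\right) 16384 + 19714} - 70 = - \frac{7038}{-65536 + 19714} - 70 = - \frac{7038}{-45822} - 70 = \left(-7038\right) \left(- \frac{1}{45822}\right) - 70 = \frac{1173}{7637} - 70 = - \frac{533417}{7637}$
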